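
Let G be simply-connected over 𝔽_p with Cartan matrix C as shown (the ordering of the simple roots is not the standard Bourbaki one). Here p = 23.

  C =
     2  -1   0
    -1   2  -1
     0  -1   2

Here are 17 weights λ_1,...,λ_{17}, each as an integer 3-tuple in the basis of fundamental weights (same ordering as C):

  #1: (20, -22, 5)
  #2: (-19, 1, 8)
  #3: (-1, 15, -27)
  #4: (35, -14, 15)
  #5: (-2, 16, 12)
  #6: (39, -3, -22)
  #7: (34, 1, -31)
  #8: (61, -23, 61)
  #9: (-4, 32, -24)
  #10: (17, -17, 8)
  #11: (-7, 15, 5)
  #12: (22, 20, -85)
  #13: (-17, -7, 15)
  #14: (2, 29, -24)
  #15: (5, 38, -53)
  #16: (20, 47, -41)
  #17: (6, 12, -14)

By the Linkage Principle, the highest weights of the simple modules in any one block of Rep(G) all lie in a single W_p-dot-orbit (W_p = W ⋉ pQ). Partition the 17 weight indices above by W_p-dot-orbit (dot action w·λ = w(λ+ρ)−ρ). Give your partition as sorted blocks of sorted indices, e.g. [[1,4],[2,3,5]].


Root system A_3: the 3×3 matrix C matches after relabeling.

Ā_23 reps of the 17 weights (A_3, coords as presented):

  [1] (0, 6, 15) · [2] (2, 9, 7) · [3] (7, 0, 13) · [4] (7, 0, 13) · [5] (6, 10, 6) · [6] (0, 6, 15) · [7] (2, 9, 7) · [8] (6, 10, 6) · [9] (7, 0, 13) · [10] (2, 9, 7) · [11] (6, 10, 6) · [12] (0, 6, 15) · [13] (6, 10, 6) · [14] (7, 0, 13) · [15] (6, 10, 6) · [16] (0, 6, 15) · [17] (7, 0, 13)

The 17 indices split into 4 linkage classes (same alcove rep ⇔ same W_23-dot-orbit):

[[1, 6, 12, 16], [2, 7, 10], [3, 4, 9, 14, 17], [5, 8, 11, 13, 15]]


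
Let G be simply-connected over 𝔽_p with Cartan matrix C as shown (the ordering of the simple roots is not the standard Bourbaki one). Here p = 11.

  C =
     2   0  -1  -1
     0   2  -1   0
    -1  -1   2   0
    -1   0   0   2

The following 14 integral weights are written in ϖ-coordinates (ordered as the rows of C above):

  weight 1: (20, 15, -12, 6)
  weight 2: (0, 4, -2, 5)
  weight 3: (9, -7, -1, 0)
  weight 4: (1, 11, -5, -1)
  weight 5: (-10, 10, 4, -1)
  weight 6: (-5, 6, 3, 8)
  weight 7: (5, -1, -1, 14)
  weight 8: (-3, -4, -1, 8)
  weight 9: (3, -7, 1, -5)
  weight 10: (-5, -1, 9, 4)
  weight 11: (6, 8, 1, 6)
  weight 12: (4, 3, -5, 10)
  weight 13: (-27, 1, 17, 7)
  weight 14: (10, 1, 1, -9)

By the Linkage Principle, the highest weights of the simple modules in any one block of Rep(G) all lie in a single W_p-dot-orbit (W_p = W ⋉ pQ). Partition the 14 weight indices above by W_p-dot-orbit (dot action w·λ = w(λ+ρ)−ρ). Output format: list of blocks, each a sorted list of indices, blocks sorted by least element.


C ↔ A_4 under row/col permutation; |W(A_4)| = 120.

Each λ_j+ρ reduced to Ā_11; 4-tuples below use C's row order:

  1: (0, 4, 1, 6) · 2: (0, 4, 1, 6) · 3: (4, 0, 6, 1) · 4: (0, 7, 2, 1) · 5: (4, 2, 0, 0) · 6: (4, 2, 0, 0) · 7: (4, 0, 6, 1) · 8: (3, 2, 0, 4) · 9: (4, 2, 0, 0) · 10: (4, 0, 6, 1) · 11: (3, 2, 0, 4) · 12: (0, 4, 1, 6) · 13: (3, 2, 0, 4) · 14: (3, 2, 0, 4)

5 distinct reps among the 14 weights ⇒ 5 W_11-linkage classes:

[[1, 2, 12], [3, 7, 10], [4], [5, 6, 9], [8, 11, 13, 14]]


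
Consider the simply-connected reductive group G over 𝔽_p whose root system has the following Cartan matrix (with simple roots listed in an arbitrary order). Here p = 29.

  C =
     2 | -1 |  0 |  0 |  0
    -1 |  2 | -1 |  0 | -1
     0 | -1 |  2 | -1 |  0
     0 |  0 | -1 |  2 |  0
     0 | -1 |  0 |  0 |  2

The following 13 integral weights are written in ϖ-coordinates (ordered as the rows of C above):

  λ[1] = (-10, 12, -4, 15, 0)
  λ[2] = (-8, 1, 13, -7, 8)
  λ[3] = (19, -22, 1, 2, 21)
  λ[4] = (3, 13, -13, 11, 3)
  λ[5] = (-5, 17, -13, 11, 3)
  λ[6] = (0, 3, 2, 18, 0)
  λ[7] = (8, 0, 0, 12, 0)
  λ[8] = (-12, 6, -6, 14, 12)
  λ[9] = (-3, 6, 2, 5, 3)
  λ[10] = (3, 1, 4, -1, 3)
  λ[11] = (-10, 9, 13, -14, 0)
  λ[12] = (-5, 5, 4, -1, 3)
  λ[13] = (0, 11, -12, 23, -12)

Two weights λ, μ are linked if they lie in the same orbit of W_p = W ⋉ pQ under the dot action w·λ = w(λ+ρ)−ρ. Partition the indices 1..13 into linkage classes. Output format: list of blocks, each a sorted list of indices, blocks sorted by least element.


Dynkin diagram of C (from the 8 off-diagonal −1 entries): D_5.

W_29-reps of the 13 weights in Ā_29 (same 5-coord order as C):

  λ_1 → (9, 1, 1, 13, 1) · λ_2 → (2, 5, 3, 6, 4) · λ_3 → (1, 1, 3, 16, 1) · λ_4 → (4, 2, 5, 0, 4) · λ_5 → (4, 2, 5, 0, 4) · λ_6 → (1, 1, 3, 16, 1) · λ_7 → (9, 1, 1, 13, 1) · λ_8 → (2, 5, 3, 6, 4) · λ_9 → (2, 5, 3, 6, 4) · λ_10 → (4, 2, 5, 0, 4) · λ_11 → (9, 1, 1, 13, 1) · λ_12 → (4, 2, 5, 0, 4) · λ_13 → (9, 1, 1, 13, 1)

Linkage partition of the 13 weights (4 classes, p=29):

[[1, 7, 11, 13], [2, 8, 9], [3, 6], [4, 5, 10, 12]]


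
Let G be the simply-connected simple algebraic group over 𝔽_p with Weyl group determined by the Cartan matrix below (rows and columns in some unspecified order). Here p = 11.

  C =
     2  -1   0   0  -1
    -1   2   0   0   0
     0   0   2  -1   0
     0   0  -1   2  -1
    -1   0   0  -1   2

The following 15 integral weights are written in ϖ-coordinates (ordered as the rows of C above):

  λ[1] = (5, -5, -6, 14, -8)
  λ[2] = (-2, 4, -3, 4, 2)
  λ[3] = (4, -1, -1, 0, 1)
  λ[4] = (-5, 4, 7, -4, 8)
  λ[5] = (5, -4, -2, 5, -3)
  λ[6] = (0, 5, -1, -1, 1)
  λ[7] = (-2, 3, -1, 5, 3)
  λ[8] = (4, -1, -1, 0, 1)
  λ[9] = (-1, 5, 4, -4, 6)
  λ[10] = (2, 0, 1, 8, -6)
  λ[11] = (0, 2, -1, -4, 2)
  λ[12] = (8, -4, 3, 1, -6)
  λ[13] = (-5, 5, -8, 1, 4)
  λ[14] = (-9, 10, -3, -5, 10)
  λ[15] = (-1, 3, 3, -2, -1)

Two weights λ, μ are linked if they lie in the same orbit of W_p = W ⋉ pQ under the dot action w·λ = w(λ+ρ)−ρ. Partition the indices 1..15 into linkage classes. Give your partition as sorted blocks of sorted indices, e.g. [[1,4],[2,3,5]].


Type A_5, rank 5, |W|=720; reorder rows/cols to standard.

λ_j+ρ reflected into Ā_11 (⟨·,θ^∨⟩≤11); 5-tuples as given:

    1: (1, 3, 1, 3, 2)
    2: (1, 3, 1, 3, 2)
    3: (5, 0, 0, 1, 2)
    4: (1, 3, 1, 3, 2)
    5: (1, 3, 1, 3, 2)
    6: (1, 6, 0, 0, 2)
    7: (1, 1, 2, 4, 3)
    8: (5, 0, 0, 1, 2)
    9: (0, 2, 2, 1, 4)
    10: (1, 1, 2, 4, 3)
    11: (1, 3, 3, 0, 0)
    12: (1, 3, 1, 3, 2)
    13: (0, 2, 2, 1, 4)
    14: (5, 0, 0, 1, 2)
    15: (1, 3, 3, 0, 0)

Linkage partition of the 15 weights (6 classes, p=11):

[[1, 2, 4, 5, 12], [3, 8, 14], [6], [7, 10], [9, 13], [11, 15]]


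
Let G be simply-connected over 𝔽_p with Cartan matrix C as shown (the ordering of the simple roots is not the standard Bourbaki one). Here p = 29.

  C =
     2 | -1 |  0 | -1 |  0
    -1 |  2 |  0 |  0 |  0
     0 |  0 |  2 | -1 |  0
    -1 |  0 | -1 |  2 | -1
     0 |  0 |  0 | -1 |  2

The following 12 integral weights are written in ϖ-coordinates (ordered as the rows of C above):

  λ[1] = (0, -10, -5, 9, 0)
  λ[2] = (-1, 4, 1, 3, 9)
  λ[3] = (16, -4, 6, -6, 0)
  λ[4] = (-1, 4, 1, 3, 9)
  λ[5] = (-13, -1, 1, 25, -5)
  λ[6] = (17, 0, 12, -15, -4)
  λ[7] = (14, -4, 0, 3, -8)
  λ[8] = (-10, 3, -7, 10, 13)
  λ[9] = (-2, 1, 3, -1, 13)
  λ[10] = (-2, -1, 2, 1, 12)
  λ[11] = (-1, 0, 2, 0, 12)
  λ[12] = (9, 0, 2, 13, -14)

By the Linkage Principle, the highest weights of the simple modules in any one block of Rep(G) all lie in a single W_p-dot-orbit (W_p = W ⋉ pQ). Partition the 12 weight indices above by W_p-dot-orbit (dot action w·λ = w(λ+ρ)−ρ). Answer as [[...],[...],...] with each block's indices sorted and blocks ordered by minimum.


Cartan matrix: type D_5 (|W|=1920); un-permuting the 5 rows.

Alcove-folded reps (p=29, 12 weights, presented ϖ-order):

  λ_1+ρ ↦ (6, 1, 2, 1, 1);  λ_2+ρ ↦ (0, 5, 2, 4, 10);  λ_3+ρ ↦ (9, 3, 2, 1, 4);  λ_4+ρ ↦ (0, 5, 2, 4, 10);  λ_5+ρ ↦ (9, 3, 2, 1, 4);  λ_6+ρ ↦ (0, 1, 3, 1, 13);  λ_7+ρ ↦ (9, 3, 2, 1, 4);  λ_8+ρ ↦ (0, 5, 2, 4, 10);  λ_9+ρ ↦ (0, 1, 3, 1, 13);  λ_10+ρ ↦ (0, 1, 3, 1, 13);  λ_11+ρ ↦ (0, 1, 3, 1, 13);  λ_12+ρ ↦ (0, 1, 3, 1, 13)

4 distinct reps among the 12 weights ⇒ 4 W_29-linkage classes:

[[1], [2, 4, 8], [3, 5, 7], [6, 9, 10, 11, 12]]


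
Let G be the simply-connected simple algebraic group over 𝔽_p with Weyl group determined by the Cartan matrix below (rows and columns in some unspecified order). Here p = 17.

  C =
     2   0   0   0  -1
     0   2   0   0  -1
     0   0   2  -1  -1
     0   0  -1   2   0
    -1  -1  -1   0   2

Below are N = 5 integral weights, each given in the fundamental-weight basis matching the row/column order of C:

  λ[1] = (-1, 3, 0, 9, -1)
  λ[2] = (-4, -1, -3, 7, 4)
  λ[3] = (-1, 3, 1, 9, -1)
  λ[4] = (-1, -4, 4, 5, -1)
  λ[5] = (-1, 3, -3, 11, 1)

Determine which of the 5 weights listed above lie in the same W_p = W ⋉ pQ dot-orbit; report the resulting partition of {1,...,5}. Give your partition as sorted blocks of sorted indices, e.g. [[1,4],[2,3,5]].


C ↔ D_5 under row/col permutation; |W(D_5)| = 1920.

λ_j+ρ reflected into Ā_17 (⟨·,θ^∨⟩≤17); 5-tuples as given:

    λ_1 → (0, 4, 1, 10, 0)
    λ_2 → (3, 0, 2, 6, 0)
    λ_3 → (0, 4, 1, 10, 0)
    λ_4 → (3, 0, 2, 6, 0)
    λ_5 → (0, 4, 1, 10, 0)

Linkage partition of the 5 weights (2 classes, p=17):

[[1, 3, 5], [2, 4]]


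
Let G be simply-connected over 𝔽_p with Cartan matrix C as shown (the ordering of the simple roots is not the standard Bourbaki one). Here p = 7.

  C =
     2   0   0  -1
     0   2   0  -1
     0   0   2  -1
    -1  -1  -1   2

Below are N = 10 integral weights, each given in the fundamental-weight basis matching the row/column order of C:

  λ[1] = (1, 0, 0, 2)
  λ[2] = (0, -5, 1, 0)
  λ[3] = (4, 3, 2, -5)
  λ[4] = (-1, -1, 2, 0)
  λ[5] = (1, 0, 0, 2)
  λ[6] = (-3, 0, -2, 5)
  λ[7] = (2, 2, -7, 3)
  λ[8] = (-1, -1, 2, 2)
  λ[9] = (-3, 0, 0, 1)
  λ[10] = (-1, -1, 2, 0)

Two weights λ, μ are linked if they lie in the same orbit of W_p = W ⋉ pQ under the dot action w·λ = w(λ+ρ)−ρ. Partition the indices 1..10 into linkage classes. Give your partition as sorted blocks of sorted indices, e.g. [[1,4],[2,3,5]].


Type D_4, rank 4, |W|=192; reorder rows/cols to standard.

Ā_7 reps of the 10 weights (D_4, coords as presented):

  λ_1 → (2, 1, 1, 0) · λ_2 → (2, 1, 1, 0) · λ_3 → (1, 0, 1, 2) · λ_4 → (0, 0, 3, 1) · λ_5 → (2, 1, 1, 0) · λ_6 → (2, 1, 1, 0) · λ_7 → (0, 0, 3, 1) · λ_8 → (0, 0, 3, 1) · λ_9 → (2, 1, 1, 0) · λ_10 → (0, 0, 3, 1)

Linkage partition of the 10 weights (3 classes, p=7):

[[1, 2, 5, 6, 9], [3], [4, 7, 8, 10]]


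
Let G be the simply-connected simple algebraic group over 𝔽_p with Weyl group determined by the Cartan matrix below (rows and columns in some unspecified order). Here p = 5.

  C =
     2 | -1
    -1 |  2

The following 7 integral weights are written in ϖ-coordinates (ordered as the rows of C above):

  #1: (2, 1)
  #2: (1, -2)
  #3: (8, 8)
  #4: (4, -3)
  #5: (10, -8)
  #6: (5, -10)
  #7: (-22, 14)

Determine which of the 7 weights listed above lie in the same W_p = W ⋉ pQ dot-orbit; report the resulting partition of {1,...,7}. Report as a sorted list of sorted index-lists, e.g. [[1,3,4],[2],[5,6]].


Type A_2, rank 2, |W|=6; reorder rows/cols to standard.

W_5-reps of the 7 weights in Ā_5 (same 2-coord order as C):

  [1] (3, 2);  [2] (1, 1);  [3] (1, 1);  [4] (3, 2);  [5] (1, 1);  [6] (1, 1);  [7] (1, 4)

Partition of {1..7} into 3 W_5-dot-orbits:

[[1, 4], [2, 3, 5, 6], [7]]


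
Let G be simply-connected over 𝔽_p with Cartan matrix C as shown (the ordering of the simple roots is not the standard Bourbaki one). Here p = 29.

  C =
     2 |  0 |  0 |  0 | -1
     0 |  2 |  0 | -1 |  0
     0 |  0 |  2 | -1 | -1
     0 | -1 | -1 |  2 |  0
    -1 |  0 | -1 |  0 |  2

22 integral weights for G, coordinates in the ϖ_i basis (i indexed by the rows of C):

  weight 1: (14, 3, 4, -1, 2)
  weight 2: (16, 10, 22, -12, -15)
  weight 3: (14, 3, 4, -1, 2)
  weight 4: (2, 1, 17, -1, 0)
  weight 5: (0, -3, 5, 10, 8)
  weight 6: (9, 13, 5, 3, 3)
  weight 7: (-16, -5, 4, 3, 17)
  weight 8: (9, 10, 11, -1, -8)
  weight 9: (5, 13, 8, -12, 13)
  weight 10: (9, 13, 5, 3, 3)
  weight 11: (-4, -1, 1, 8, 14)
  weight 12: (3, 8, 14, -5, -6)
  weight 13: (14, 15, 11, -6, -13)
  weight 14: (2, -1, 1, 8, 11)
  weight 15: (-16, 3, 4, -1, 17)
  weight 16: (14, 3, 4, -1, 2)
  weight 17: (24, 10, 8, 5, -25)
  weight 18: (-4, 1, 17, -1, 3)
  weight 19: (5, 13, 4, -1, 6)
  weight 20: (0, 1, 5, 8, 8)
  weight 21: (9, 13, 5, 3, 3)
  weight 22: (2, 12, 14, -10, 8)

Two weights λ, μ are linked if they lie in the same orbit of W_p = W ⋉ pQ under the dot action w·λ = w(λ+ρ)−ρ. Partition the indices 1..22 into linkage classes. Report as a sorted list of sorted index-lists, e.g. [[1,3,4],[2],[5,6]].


Dynkin diagram of C (from the 8 off-diagonal −1 entries): A_5.

W_29-reps of the 22 weights in Ā_29 (same 5-coord order as C):

  λ_1+ρ ↦ (15, 4, 5, 0, 3)
  λ_2+ρ ↦ (3, 0, 2, 9, 12)
  λ_3+ρ ↦ (15, 4, 5, 0, 3)
  λ_4+ρ ↦ (3, 2, 18, 0, 1)
  λ_5+ρ ↦ (1, 2, 6, 9, 9)
  λ_6+ρ ↦ (1, 5, 6, 4, 4)
  λ_7+ρ ↦ (15, 4, 5, 0, 3)
  λ_8+ρ ↦ (3, 11, 5, 0, 7)
  λ_9+ρ ↦ (3, 0, 2, 9, 12)
  λ_10+ρ ↦ (1, 5, 6, 4, 4)
  λ_11+ρ ↦ (3, 0, 2, 9, 12)
  λ_12+ρ ↦ (1, 5, 6, 4, 4)
  λ_13+ρ ↦ (3, 11, 5, 0, 7)
  λ_14+ρ ↦ (3, 0, 2, 9, 12)
  λ_15+ρ ↦ (15, 4, 5, 0, 3)
  λ_16+ρ ↦ (15, 4, 5, 0, 3)
  λ_17+ρ ↦ (1, 2, 6, 9, 9)
  λ_18+ρ ↦ (3, 2, 18, 0, 1)
  λ_19+ρ ↦ (3, 11, 5, 0, 7)
  λ_20+ρ ↦ (1, 2, 6, 9, 9)
  λ_21+ρ ↦ (1, 5, 6, 4, 4)
  λ_22+ρ ↦ (1, 2, 6, 9, 9)

Partition of {1..22} into 6 W_29-dot-orbits:

[[1, 3, 7, 15, 16], [2, 9, 11, 14], [4, 18], [5, 17, 20, 22], [6, 10, 12, 21], [8, 13, 19]]


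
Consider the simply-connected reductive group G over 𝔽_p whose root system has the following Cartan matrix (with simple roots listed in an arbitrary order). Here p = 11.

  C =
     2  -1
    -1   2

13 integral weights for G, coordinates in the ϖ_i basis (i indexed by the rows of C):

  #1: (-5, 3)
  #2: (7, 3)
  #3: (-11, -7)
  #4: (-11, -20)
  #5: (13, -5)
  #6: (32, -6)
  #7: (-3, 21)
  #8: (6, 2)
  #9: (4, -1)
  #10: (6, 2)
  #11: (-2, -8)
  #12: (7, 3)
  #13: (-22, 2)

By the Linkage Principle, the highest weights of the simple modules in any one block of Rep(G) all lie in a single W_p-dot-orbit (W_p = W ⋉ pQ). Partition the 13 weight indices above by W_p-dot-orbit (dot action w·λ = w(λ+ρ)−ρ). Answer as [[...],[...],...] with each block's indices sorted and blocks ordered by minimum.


Cartan matrix: type A_2 (|W|=6); un-permuting the 2 rows.

Alcove-folded reps (p=11, 13 weights, presented ϖ-order):

  [1] (4, 0);  [2] (7, 3);  [3] (1, 5);  [4] (7, 1);  [5] (7, 1);  [6] (5, 0);  [7] (9, 0);  [8] (7, 3);  [9] (5, 0);  [10] (7, 3);  [11] (7, 1);  [12] (7, 3);  [13] (7, 1)

6 distinct reps among the 13 weights ⇒ 6 W_11-linkage classes:

[[1], [2, 8, 10, 12], [3], [4, 5, 11, 13], [6, 9], [7]]


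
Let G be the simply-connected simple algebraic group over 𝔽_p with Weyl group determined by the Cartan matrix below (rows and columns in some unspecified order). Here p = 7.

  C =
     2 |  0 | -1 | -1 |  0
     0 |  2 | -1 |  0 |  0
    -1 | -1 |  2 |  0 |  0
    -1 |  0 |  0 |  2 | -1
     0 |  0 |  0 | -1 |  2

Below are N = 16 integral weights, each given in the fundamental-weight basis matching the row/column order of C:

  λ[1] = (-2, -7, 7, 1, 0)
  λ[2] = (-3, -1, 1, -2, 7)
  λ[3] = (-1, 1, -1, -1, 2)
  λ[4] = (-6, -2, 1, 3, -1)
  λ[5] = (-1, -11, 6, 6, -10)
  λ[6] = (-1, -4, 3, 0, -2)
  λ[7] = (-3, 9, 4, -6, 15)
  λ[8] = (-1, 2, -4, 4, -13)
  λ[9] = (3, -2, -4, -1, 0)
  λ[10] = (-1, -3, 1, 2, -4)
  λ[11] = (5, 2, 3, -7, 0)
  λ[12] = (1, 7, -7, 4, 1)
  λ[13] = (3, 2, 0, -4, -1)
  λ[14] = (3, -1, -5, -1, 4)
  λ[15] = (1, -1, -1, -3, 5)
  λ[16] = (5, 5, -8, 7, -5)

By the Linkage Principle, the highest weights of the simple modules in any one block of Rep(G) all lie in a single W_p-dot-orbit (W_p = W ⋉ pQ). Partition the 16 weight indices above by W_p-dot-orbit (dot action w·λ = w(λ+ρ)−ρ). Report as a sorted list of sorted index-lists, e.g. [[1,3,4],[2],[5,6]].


Type A_5, rank 5, |W|=720; reorder rows/cols to standard.

Alcove-folded reps (p=7, 16 weights, presented ϖ-order):

  [1] (0, 3, 1, 1, 1);  [2] (0, 0, 0, 2, 4);  [3] (0, 2, 0, 0, 3);  [4] (0, 3, 1, 0, 1);  [5] (0, 2, 0, 0, 3);  [6] (0, 3, 1, 0, 1);  [7] (3, 2, 0, 1, 1);  [8] (0, 2, 0, 0, 3);  [9] (0, 3, 1, 0, 1);  [10] (0, 2, 0, 0, 3);  [11] (0, 3, 1, 0, 1);  [12] (3, 2, 0, 1, 1);  [13] (1, 2, 1, 0, 2);  [14] (0, 2, 0, 0, 3);  [15] (0, 0, 0, 2, 4);  [16] (0, 3, 1, 0, 1)

Grouping the 16 weights by Ā_7-representative: 6 linkage classes.

[[1], [2, 15], [3, 5, 8, 10, 14], [4, 6, 9, 11, 16], [7, 12], [13]]


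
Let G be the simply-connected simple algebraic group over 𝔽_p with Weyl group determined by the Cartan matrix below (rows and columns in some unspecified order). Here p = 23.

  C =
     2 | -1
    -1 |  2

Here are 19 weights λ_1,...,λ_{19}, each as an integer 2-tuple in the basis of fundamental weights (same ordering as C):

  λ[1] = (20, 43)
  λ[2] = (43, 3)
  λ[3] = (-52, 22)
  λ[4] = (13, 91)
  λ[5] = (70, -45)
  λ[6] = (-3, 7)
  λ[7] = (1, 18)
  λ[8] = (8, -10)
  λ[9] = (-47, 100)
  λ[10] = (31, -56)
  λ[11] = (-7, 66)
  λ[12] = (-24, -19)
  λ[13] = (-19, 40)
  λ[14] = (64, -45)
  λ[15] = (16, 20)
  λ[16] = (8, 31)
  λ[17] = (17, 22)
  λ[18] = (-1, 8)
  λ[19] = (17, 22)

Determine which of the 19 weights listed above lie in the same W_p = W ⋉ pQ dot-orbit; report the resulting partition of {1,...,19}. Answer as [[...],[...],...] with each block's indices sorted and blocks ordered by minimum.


C ↔ A_2 under row/col permutation; |W(A_2)| = 6.

W_23-reps of the 19 weights in Ā_23 (same 2-coord order as C):

  λ_1+ρ ↦ (2, 19)
  λ_2+ρ ↦ (2, 19)
  λ_3+ρ ↦ (0, 5)
  λ_4+ρ ↦ (0, 9)
  λ_5+ρ ↦ (2, 19)
  λ_6+ρ ↦ (2, 6)
  λ_7+ρ ↦ (2, 19)
  λ_8+ρ ↦ (0, 9)
  λ_9+ρ ↦ (0, 9)
  λ_10+ρ ↦ (0, 9)
  λ_11+ρ ↦ (2, 6)
  λ_12+ρ ↦ (0, 5)
  λ_13+ρ ↦ (0, 5)
  λ_14+ρ ↦ (2, 19)
  λ_15+ρ ↦ (2, 6)
  λ_16+ρ ↦ (9, 5)
  λ_17+ρ ↦ (0, 5)
  λ_18+ρ ↦ (0, 9)
  λ_19+ρ ↦ (0, 5)

5 distinct reps among the 19 weights ⇒ 5 W_23-linkage classes:

[[1, 2, 5, 7, 14], [3, 12, 13, 17, 19], [4, 8, 9, 10, 18], [6, 11, 15], [16]]


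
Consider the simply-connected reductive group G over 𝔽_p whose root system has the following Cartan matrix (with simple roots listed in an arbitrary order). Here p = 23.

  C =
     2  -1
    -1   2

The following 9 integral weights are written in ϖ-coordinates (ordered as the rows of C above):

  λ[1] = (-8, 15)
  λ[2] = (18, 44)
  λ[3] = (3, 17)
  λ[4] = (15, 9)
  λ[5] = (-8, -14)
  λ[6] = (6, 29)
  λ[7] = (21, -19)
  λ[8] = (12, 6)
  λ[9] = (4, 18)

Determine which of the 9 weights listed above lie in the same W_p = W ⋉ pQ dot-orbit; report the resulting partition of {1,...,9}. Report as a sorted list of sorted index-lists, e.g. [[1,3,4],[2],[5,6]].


Dynkin diagram of C (from the 2 off-diagonal −1 entries): A_2.

Alcove-folded reps (p=23, 9 weights, presented ϖ-order):

    [1] (7, 9)
    [2] (4, 18)
    [3] (4, 18)
    [4] (13, 7)
    [5] (13, 7)
    [6] (7, 9)
    [7] (4, 18)
    [8] (13, 7)
    [9] (4, 18)

3 distinct reps among the 9 weights ⇒ 3 W_23-linkage classes:

[[1, 6], [2, 3, 7, 9], [4, 5, 8]]


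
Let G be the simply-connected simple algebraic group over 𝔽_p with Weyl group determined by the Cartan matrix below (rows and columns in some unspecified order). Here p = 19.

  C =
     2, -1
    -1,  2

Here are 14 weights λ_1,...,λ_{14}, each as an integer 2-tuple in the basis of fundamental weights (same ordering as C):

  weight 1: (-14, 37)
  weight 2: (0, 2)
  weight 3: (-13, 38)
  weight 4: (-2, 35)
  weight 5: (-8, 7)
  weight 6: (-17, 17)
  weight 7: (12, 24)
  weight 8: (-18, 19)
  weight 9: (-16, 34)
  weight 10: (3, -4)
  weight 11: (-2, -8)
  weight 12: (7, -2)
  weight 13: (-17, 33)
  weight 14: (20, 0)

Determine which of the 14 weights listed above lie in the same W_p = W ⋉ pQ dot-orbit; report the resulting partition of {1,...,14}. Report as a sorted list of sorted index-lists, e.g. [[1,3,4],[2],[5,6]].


Dynkin diagram of C (from the 2 off-diagonal −1 entries): A_2.

W_19-reps of the 14 weights in Ā_19 (same 2-coord order as C):

    1: (6, 0)
    2: (1, 3)
    3: (7, 1)
    4: (16, 2)
    5: (7, 1)
    6: (16, 2)
    7: (6, 0)
    8: (16, 2)
    9: (1, 3)
    10: (1, 3)
    11: (7, 1)
    12: (7, 1)
    13: (1, 3)
    14: (16, 2)

Linkage partition of the 14 weights (4 classes, p=19):

[[1, 7], [2, 9, 10, 13], [3, 5, 11, 12], [4, 6, 8, 14]]


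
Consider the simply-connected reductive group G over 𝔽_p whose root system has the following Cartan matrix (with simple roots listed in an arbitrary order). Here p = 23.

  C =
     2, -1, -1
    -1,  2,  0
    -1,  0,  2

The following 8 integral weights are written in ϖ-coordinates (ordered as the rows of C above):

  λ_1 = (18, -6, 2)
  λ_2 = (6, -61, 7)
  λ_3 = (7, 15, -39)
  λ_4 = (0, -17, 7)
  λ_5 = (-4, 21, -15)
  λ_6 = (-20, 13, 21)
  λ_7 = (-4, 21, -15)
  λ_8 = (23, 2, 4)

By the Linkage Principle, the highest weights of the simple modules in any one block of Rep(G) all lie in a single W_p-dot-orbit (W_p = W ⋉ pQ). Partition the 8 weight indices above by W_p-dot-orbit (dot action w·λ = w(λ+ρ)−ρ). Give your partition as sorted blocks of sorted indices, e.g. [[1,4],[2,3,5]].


C ↔ A_3 under row/col permutation; |W(A_3)| = 24.

λ_j+ρ reflected into Ā_23 (⟨·,θ^∨⟩≤23); 3-tuples as given:

  λ_1 → (14, 5, 3) · λ_2 → (8, 1, 7) · λ_3 → (8, 1, 7) · λ_4 → (8, 1, 7) · λ_5 → (14, 5, 3) · λ_6 → (14, 5, 3) · λ_7 → (14, 5, 3) · λ_8 → (14, 5, 3)

The 8 indices split into 2 linkage classes (same alcove rep ⇔ same W_23-dot-orbit):

[[1, 5, 6, 7, 8], [2, 3, 4]]


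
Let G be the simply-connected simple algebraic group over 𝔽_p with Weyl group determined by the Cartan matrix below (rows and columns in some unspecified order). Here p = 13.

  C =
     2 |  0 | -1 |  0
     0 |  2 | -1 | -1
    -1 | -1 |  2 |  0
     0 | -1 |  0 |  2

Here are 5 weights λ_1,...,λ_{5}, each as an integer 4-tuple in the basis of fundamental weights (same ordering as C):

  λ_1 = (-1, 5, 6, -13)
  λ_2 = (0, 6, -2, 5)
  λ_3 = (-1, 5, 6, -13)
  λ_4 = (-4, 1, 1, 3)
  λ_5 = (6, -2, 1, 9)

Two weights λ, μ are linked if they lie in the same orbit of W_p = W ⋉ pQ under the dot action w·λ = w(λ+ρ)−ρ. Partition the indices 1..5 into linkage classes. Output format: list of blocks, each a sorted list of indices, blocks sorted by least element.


Root system A_4: the 4×4 matrix C matches after relabeling.

Folding the 5 weights λ_j+ρ into Ā_13 (reps in the given 4-coord order):

  1: (0, 6, 1, 6);  2: (0, 6, 1, 6);  3: (0, 6, 1, 6);  4: (2, 1, 1, 4);  5: (2, 1, 1, 4)

Linkage partition of the 5 weights (2 classes, p=13):

[[1, 2, 3], [4, 5]]


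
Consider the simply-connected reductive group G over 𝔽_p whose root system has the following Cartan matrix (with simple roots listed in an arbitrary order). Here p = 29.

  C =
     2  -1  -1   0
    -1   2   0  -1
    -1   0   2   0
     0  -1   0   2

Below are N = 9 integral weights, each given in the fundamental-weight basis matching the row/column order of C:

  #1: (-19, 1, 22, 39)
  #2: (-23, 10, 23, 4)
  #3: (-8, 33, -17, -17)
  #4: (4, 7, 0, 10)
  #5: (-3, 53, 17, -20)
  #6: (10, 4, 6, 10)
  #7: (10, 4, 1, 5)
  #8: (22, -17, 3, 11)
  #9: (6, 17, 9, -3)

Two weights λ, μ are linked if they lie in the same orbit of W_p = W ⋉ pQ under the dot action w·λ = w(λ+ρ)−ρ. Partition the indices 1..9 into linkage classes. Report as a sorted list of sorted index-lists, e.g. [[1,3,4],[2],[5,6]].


A_4 Cartan matrix, 4 simple roots permuted; ρ=(1,1,1,1).

Alcove-folded reps (p=29, 9 weights, presented ϖ-order):

    1: (11, 5, 2, 6)
    2: (11, 5, 2, 6)
    3: (11, 5, 2, 6)
    4: (5, 8, 1, 11)
    5: (7, 12, 4, 4)
    6: (11, 5, 2, 6)
    7: (11, 5, 2, 6)
    8: (7, 12, 4, 4)
    9: (7, 12, 4, 4)

Grouping the 9 weights by Ā_29-representative: 3 linkage classes.

[[1, 2, 3, 6, 7], [4], [5, 8, 9]]


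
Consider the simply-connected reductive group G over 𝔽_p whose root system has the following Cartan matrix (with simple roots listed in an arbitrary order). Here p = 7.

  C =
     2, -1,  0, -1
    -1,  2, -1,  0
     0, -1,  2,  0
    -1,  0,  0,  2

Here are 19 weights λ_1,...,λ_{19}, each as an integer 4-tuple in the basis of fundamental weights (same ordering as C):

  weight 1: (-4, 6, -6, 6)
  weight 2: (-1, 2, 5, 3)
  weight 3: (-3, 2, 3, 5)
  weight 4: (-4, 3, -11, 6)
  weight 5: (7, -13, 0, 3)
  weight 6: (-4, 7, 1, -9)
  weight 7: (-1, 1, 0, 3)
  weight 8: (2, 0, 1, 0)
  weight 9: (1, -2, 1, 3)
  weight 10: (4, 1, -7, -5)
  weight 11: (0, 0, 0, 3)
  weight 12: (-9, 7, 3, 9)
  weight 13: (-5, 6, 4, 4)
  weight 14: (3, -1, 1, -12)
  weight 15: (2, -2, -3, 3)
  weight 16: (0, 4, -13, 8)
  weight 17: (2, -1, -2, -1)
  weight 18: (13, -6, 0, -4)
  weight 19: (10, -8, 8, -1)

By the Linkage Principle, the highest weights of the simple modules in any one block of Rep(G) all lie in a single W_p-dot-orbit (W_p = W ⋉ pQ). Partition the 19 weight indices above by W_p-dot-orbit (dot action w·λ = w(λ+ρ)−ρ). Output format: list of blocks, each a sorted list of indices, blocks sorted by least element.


C ↔ A_4 under row/col permutation; |W(A_4)| = 120.

Each λ_j+ρ reduced to Ā_7; 4-tuples below use C's row order:

  λ_1 → (2, 1, 0, 0);  λ_2 → (2, 1, 0, 0);  λ_3 → (2, 1, 0, 0);  λ_4 → (3, 1, 2, 1);  λ_5 → (3, 1, 2, 1);  λ_6 → (3, 1, 2, 1);  λ_7 → (0, 2, 1, 4);  λ_8 → (3, 1, 2, 1);  λ_9 → (1, 1, 1, 4);  λ_10 → (3, 1, 2, 1);  λ_11 → (1, 1, 1, 4);  λ_12 → (0, 2, 1, 4);  λ_13 → (1, 1, 1, 4);  λ_14 → (0, 2, 1, 0);  λ_15 → (0, 2, 1, 4);  λ_16 → (1, 1, 1, 4);  λ_17 → (2, 1, 0, 0);  λ_18 → (0, 2, 1, 4);  λ_19 → (2, 1, 0, 0)

Partition of {1..19} into 5 W_7-dot-orbits:

[[1, 2, 3, 17, 19], [4, 5, 6, 8, 10], [7, 12, 15, 18], [9, 11, 13, 16], [14]]


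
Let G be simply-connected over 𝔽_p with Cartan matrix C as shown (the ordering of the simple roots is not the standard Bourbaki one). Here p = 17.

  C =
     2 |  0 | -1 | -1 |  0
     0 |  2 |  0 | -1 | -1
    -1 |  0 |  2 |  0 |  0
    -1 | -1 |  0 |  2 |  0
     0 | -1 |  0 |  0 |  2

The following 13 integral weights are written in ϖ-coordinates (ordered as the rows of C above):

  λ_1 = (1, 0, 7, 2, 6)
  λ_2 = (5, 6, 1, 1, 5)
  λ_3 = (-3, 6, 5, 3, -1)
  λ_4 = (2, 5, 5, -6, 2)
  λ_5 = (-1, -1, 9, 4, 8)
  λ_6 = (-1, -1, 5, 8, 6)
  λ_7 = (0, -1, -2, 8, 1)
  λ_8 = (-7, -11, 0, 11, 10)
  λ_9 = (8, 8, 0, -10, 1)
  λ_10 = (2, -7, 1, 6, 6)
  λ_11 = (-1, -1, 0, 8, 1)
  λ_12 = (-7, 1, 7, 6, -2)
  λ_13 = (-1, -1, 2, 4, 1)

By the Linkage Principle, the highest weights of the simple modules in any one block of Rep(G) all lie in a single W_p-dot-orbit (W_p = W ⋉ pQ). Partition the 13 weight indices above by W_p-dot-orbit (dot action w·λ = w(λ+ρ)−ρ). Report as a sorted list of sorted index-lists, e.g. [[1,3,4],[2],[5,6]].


C ↔ A_5 under row/col permutation; |W(A_5)| = 720.

Alcove-folded reps (p=17, 13 weights, presented ϖ-order):

  1: (2, 1, 4, 3, 3) · 2: (2, 7, 4, 2, 0) · 3: (2, 7, 4, 2, 0) · 4: (2, 1, 4, 3, 3) · 5: (0, 0, 3, 5, 2) · 6: (0, 0, 1, 9, 2) · 7: (0, 0, 1, 9, 2) · 8: (3, 6, 2, 1, 1) · 9: (0, 0, 1, 9, 2) · 10: (3, 6, 2, 1, 1) · 11: (0, 0, 1, 9, 2) · 12: (6, 1, 2, 1, 1) · 13: (0, 0, 3, 5, 2)

These 13 weights hit 6 W_17-dot-orbits; sizes (2, 2, 2, 4, 2, 1):

[[1, 4], [2, 3], [5, 13], [6, 7, 9, 11], [8, 10], [12]]


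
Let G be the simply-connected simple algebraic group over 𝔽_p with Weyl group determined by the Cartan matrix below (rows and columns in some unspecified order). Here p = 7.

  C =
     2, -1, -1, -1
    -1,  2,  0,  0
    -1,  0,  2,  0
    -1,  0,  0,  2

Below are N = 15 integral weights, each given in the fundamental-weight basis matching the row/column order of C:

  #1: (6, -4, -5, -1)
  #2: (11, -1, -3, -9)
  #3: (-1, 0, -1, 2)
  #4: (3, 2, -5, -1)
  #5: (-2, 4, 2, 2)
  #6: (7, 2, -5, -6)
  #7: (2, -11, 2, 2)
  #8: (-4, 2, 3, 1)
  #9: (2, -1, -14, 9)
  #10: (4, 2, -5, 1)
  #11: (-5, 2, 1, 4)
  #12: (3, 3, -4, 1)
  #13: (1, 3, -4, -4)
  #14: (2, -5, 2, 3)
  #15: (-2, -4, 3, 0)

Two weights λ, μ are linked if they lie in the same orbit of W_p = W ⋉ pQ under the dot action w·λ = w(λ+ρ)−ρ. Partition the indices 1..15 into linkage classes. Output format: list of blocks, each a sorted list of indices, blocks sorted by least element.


D_4 Cartan matrix, 4 simple roots permuted; ρ=(1,1,1,1).

Alcove-folded reps (p=7, 15 weights, presented ϖ-order):

    1: (0, 3, 4, 0)
    2: (2, 2, 0, 0)
    3: (0, 1, 0, 3)
    4: (0, 3, 4, 0)
    5: (2, 2, 0, 0)
    6: (2, 1, 0, 1)
    7: (2, 0, 1, 1)
    8: (2, 0, 1, 1)
    9: (0, 1, 0, 3)
    10: (2, 0, 1, 1)
    11: (1, 1, 2, 1)
    12: (2, 1, 0, 1)
    13: (2, 0, 1, 1)
    14: (2, 1, 0, 1)
    15: (0, 1, 0, 3)

6 distinct reps among the 15 weights ⇒ 6 W_7-linkage classes:

[[1, 4], [2, 5], [3, 9, 15], [6, 12, 14], [7, 8, 10, 13], [11]]


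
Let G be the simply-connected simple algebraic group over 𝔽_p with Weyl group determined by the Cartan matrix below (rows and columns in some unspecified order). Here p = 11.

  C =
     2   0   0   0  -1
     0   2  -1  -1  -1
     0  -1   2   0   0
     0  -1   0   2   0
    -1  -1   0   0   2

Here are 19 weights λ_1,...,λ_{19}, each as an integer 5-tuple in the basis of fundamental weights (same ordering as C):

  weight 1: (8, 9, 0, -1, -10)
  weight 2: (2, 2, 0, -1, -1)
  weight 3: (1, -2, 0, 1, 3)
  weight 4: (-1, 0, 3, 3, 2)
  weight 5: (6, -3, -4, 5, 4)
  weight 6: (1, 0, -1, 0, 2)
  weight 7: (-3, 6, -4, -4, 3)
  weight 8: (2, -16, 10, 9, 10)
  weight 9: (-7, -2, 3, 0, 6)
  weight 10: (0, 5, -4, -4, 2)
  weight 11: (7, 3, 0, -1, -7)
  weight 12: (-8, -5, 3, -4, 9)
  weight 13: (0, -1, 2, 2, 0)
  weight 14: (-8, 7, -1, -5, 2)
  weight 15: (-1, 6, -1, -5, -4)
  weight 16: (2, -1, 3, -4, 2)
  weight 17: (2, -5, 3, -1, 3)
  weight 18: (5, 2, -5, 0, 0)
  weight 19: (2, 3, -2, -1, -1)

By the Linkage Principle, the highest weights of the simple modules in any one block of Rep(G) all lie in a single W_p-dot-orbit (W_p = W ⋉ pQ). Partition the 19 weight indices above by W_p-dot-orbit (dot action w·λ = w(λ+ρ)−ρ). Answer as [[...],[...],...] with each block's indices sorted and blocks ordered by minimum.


C ↔ D_5 under row/col permutation; |W(D_5)| = 1920.

Alcove-folded reps (p=11, 19 weights, presented ϖ-order):

  λ_1+ρ ↦ (1, 0, 1, 0, 0)
  λ_2+ρ ↦ (3, 3, 1, 0, 0)
  λ_3+ρ ↦ (2, 1, 0, 1, 3)
  λ_4+ρ ↦ (1, 0, 3, 3, 1)
  λ_5+ρ ↦ (2, 1, 0, 1, 3)
  λ_6+ρ ↦ (2, 1, 0, 1, 3)
  λ_7+ρ ↦ (1, 0, 3, 3, 1)
  λ_8+ρ ↦ (2, 1, 0, 1, 3)
  λ_9+ρ ↦ (6, 1, 3, 0, 0)
  λ_10+ρ ↦ (1, 0, 3, 3, 1)
  λ_11+ρ ↦ (2, 1, 0, 1, 3)
  λ_12+ρ ↦ (3, 3, 1, 0, 0)
  λ_13+ρ ↦ (1, 0, 3, 3, 1)
  λ_14+ρ ↦ (3, 0, 0, 4, 0)
  λ_15+ρ ↦ (3, 0, 0, 4, 0)
  λ_16+ρ ↦ (3, 3, 1, 0, 0)
  λ_17+ρ ↦ (3, 0, 0, 4, 0)
  λ_18+ρ ↦ (6, 1, 3, 0, 0)
  λ_19+ρ ↦ (3, 3, 1, 0, 0)

The 19 indices split into 6 linkage classes (same alcove rep ⇔ same W_11-dot-orbit):

[[1], [2, 12, 16, 19], [3, 5, 6, 8, 11], [4, 7, 10, 13], [9, 18], [14, 15, 17]]


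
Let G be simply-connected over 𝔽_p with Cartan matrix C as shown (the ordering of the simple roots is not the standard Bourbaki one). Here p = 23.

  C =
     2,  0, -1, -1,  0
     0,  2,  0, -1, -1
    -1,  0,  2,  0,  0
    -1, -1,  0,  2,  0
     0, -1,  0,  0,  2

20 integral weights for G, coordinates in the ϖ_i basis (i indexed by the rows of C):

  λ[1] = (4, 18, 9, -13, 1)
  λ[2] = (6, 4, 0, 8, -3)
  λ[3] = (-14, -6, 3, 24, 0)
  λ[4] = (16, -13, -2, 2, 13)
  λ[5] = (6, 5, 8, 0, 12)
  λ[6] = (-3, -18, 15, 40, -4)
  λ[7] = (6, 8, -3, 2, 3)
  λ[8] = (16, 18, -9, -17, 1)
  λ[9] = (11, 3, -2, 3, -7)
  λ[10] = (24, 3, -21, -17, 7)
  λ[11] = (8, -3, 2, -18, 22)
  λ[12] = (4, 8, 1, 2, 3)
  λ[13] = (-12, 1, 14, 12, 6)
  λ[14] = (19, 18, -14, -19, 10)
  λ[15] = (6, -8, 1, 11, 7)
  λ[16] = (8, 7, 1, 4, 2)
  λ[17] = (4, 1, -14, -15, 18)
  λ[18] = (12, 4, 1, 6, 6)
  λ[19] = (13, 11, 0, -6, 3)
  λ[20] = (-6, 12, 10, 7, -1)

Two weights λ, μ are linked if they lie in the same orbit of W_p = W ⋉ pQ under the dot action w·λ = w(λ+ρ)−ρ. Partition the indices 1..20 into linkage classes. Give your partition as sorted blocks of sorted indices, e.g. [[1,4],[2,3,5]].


A_5 Cartan matrix, 5 simple roots permuted; ρ=(1,1,1,1,1).

W_23-reps of the 20 weights in Ā_23 (same 5-coord order as C):

  λ_1+ρ ↦ (7, 7, 2, 5, 1);  λ_2+ρ ↦ (7, 3, 1, 9, 2);  λ_3+ρ ↦ (4, 1, 7, 7, 2);  λ_4+ρ ↦ (7, 3, 1, 9, 2);  λ_5+ρ ↦ (3, 6, 4, 1, 0);  λ_6+ρ ↦ (7, 3, 1, 9, 2);  λ_7+ρ ↦ (5, 9, 2, 3, 4);  λ_8+ρ ↦ (7, 3, 1, 9, 2);  λ_9+ρ ↦ (11, 2, 1, 2, 4);  λ_10+ρ ↦ (4, 1, 7, 7, 2);  λ_11+ρ ↦ (5, 9, 2, 3, 4);  λ_12+ρ ↦ (5, 9, 2, 3, 4);  λ_13+ρ ↦ (11, 2, 1, 2, 4);  λ_14+ρ ↦ (4, 1, 7, 7, 2);  λ_15+ρ ↦ (7, 7, 2, 5, 1);  λ_16+ρ ↦ (7, 7, 2, 5, 1);  λ_17+ρ ↦ (7, 7, 2, 5, 1);  λ_18+ρ ↦ (4, 1, 7, 7, 2);  λ_19+ρ ↦ (7, 7, 2, 5, 1);  λ_20+ρ ↦ (5, 9, 2, 3, 4)

The 20 indices split into 6 linkage classes (same alcove rep ⇔ same W_23-dot-orbit):

[[1, 15, 16, 17, 19], [2, 4, 6, 8], [3, 10, 14, 18], [5], [7, 11, 12, 20], [9, 13]]


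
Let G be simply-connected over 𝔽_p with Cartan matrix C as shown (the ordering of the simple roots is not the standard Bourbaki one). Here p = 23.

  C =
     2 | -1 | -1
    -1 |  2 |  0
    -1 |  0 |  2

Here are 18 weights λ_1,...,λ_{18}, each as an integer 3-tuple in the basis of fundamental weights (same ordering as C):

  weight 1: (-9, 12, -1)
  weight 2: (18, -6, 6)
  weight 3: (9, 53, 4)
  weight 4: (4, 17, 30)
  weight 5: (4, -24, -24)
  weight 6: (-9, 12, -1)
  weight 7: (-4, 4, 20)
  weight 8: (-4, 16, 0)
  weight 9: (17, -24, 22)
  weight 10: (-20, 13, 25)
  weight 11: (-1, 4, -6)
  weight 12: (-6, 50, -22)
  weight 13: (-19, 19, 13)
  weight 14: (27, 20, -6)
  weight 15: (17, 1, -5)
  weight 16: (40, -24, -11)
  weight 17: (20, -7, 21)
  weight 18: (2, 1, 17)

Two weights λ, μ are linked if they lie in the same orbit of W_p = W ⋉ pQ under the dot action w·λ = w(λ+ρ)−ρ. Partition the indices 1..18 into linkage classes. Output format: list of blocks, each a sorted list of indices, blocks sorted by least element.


Dynkin diagram of C (from the 4 off-diagonal −1 entries): A_3.

Each λ_j+ρ reduced to Ā_23; 3-tuples below use C's row order:

  [1] (0, 5, 8);  [2] (14, 2, 4);  [3] (0, 5, 8);  [4] (0, 5, 8);  [5] (5, 0, 0);  [6] (0, 5, 8);  [7] (3, 2, 18);  [8] (1, 14, 2);  [9] (5, 0, 0);  [10] (14, 2, 4);  [11] (5, 0, 0);  [12] (3, 2, 18);  [13] (14, 2, 4);  [14] (3, 2, 18);  [15] (14, 2, 4);  [16] (0, 5, 8);  [17] (1, 14, 2);  [18] (3, 2, 18)

These 18 weights hit 5 W_23-dot-orbits; sizes (5, 4, 3, 4, 2):

[[1, 3, 4, 6, 16], [2, 10, 13, 15], [5, 9, 11], [7, 12, 14, 18], [8, 17]]


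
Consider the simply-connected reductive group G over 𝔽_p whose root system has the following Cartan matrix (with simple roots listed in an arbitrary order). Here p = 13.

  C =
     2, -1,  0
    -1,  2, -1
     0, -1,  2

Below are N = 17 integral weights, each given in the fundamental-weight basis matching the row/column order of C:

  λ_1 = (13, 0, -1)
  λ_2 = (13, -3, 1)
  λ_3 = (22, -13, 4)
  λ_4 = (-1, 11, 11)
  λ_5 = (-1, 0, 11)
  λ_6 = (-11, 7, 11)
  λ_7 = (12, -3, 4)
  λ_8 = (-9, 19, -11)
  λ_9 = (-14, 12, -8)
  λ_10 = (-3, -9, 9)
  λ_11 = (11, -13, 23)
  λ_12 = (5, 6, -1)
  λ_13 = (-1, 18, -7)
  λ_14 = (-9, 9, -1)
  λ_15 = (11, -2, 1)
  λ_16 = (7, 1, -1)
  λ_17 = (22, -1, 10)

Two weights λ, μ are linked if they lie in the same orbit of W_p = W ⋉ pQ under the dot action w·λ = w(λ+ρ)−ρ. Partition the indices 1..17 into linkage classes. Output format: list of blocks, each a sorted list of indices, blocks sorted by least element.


Type A_3, rank 3, |W|=24; reorder rows/cols to standard.

W_13-reps of the 17 weights in Ā_13 (same 3-coord order as C):

    1: (11, 1, 1)
    2: (11, 1, 1)
    3: (1, 2, 3)
    4: (11, 1, 1)
    5: (0, 1, 12)
    6: (1, 2, 3)
    7: (8, 2, 0)
    8: (1, 2, 3)
    9: (6, 7, 0)
    10: (8, 2, 0)
    11: (11, 1, 1)
    12: (6, 7, 0)
    13: (6, 7, 0)
    14: (8, 2, 0)
    15: (11, 1, 1)
    16: (8, 2, 0)
    17: (8, 2, 0)

Grouping the 17 weights by Ā_13-representative: 5 linkage classes.

[[1, 2, 4, 11, 15], [3, 6, 8], [5], [7, 10, 14, 16, 17], [9, 12, 13]]


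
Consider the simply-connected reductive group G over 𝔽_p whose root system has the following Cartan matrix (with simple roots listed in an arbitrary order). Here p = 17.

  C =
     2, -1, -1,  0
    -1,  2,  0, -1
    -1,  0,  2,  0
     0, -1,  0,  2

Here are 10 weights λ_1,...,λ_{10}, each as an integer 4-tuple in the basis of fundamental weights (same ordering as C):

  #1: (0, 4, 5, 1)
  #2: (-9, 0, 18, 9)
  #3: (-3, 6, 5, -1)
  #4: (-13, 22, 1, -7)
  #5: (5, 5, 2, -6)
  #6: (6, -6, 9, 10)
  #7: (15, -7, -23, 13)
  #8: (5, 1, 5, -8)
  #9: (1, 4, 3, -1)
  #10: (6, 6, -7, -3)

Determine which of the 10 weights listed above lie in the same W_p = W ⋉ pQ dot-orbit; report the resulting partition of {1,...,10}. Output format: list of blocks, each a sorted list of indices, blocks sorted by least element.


Type A_4, rank 4, |W|=120; reorder rows/cols to standard.

Folding the 10 weights λ_j+ρ into Ā_17 (reps in the given 4-coord order):

  [1] (1, 5, 6, 2) · [2] (1, 5, 6, 2) · [3] (2, 5, 4, 0) · [4] (2, 5, 4, 0) · [5] (6, 1, 3, 5) · [6] (2, 5, 4, 0) · [7] (6, 1, 3, 5) · [8] (1, 5, 6, 2) · [9] (2, 5, 4, 0) · [10] (1, 5, 6, 2)

Partition of {1..10} into 3 W_17-dot-orbits:

[[1, 2, 8, 10], [3, 4, 6, 9], [5, 7]]


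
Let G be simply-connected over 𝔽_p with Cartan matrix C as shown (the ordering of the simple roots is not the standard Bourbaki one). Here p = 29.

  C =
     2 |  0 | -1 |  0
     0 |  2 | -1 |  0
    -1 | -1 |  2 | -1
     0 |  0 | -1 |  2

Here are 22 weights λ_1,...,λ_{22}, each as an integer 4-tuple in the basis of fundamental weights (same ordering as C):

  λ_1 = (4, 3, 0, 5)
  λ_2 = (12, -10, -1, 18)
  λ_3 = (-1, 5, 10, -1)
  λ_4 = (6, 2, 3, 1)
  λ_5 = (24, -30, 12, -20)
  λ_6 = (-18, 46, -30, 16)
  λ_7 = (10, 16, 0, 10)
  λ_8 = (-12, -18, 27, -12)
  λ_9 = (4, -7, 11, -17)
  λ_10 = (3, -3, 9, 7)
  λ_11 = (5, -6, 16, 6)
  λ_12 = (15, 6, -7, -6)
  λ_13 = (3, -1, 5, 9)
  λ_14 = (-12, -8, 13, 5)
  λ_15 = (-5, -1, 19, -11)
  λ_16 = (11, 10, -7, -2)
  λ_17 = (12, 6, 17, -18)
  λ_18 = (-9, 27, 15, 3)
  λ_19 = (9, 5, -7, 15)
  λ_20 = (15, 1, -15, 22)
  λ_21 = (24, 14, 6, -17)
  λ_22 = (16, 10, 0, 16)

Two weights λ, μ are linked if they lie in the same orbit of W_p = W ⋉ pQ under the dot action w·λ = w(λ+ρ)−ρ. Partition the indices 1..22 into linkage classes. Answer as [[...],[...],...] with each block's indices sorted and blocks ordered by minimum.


Type D_4, rank 4, |W|=192; reorder rows/cols to standard.

Each λ_j+ρ reduced to Ā_29; 4-tuples below use C's row order:

  [1] (5, 4, 1, 6)
  [2] (4, 0, 6, 10)
  [3] (0, 6, 11, 0)
  [4] (7, 3, 4, 2)
  [5] (4, 0, 6, 10)
  [6] (0, 6, 11, 0)
  [7] (0, 6, 11, 0)
  [8] (0, 6, 11, 0)
  [9] (5, 4, 1, 6)
  [10] (4, 2, 7, 8)
  [11] (5, 4, 1, 6)
  [12] (5, 4, 1, 6)
  [13] (4, 0, 6, 10)
  [14] (7, 3, 4, 2)
  [15] (4, 0, 6, 10)
  [16] (5, 4, 1, 6)
  [17] (4, 2, 7, 8)
  [18] (4, 2, 7, 8)
  [19] (4, 0, 6, 10)
  [20] (2, 12, 2, 9)
  [21] (7, 3, 4, 2)
  [22] (0, 6, 11, 0)

Partition of {1..22} into 6 W_29-dot-orbits:

[[1, 9, 11, 12, 16], [2, 5, 13, 15, 19], [3, 6, 7, 8, 22], [4, 14, 21], [10, 17, 18], [20]]


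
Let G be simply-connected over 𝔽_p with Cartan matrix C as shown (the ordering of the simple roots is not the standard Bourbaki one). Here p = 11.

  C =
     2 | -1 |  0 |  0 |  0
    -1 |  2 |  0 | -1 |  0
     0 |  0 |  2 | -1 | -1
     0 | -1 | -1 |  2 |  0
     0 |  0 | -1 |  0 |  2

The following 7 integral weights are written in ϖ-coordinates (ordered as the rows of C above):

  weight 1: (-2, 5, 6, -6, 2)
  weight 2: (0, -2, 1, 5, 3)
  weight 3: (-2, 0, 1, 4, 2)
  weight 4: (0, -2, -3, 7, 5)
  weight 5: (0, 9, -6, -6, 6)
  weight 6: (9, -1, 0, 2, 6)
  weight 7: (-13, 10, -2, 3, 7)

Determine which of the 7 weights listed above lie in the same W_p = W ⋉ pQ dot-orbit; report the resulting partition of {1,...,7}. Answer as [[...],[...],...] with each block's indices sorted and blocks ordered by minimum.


Type A_5, rank 5, |W|=720; reorder rows/cols to standard.

Folding the 7 weights λ_j+ρ into Ā_11 (reps in the given 5-coord order):

  1: (1, 0, 2, 5, 3);  2: (1, 0, 2, 5, 3);  3: (1, 0, 2, 5, 3);  4: (1, 0, 2, 5, 3);  5: (1, 0, 2, 5, 3);  6: (0, 0, 2, 1, 1);  7: (0, 0, 2, 1, 1)

Partition of {1..7} into 2 W_11-dot-orbits:

[[1, 2, 3, 4, 5], [6, 7]]
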